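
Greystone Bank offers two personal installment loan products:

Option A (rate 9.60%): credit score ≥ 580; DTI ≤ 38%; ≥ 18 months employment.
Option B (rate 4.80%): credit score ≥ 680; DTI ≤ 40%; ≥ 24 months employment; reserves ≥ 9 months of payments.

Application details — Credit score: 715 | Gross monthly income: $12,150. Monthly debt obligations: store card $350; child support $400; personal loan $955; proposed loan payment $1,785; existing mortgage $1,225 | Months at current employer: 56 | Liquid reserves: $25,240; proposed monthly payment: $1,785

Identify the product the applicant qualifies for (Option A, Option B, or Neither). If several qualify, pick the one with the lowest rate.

Option B

Total debts = (350 + 400 + 955 + 1,785 + 1,225) = 4,715; DTI = 4,715/12,150 = 38.8%.
Reserves = 25,240/1,785 = 14.1 months.
Option A: score 715 ≥ 580; DTI 38.8% > 38%; employment 56 ≥ 18 mo → does not qualify.
Option B: score 715 ≥ 680; DTI 38.8% ≤ 40%; employment 56 ≥ 24 mo; reserves 14.1 ≥ 9 mo → qualifies.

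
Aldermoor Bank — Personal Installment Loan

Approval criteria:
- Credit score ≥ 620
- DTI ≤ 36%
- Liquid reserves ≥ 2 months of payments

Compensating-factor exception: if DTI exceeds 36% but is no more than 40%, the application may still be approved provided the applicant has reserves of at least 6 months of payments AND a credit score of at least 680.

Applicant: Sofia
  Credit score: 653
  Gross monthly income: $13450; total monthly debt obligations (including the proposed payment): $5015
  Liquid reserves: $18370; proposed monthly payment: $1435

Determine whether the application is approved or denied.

Credit score 653 ≥ 620 (meets base)
DTI = 5,015/13,450 = 37.3% > 36% — standard DTI limit exceeded.
Reserves: 18,370 ÷ 1,435 = 12.8 months (meets 2-month minimum)
DTI 37.3% is within the 36%–40% exception band; checking compensating factors.
Reserves 12.8 ≥ 6 months; credit score 653 < 680.
Compensating-factor requirement not fully met.

Denied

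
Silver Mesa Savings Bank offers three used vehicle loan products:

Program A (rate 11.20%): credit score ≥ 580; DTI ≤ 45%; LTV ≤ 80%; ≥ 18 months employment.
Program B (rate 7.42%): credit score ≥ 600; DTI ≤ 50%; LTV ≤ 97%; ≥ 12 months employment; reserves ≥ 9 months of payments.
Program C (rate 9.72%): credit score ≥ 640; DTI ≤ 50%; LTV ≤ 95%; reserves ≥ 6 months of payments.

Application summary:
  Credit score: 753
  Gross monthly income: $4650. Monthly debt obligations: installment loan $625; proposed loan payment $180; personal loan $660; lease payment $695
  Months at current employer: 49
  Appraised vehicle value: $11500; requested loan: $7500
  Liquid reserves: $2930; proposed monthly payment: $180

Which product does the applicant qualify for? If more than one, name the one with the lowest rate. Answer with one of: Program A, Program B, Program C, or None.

Total debts = (625 + 180 + 660 + 695) = 2,160; DTI = 2,160/4,650 = 46.5%.
LTV = 7,500/11,500 = 65.2%.
Reserves = 2,930/180 = 16.3 months.
Program A: score 753 ≥ 580; DTI 46.5% > 45%; LTV 65.2% ≤ 80%; employment 49 ≥ 18 mo → does not qualify.
Program B: score 753 ≥ 600; DTI 46.5% ≤ 50%; LTV 65.2% ≤ 97%; employment 49 ≥ 12 mo; reserves 16.3 ≥ 9 mo → qualifies.
Program C: score 753 ≥ 640; DTI 46.5% ≤ 50%; LTV 65.2% ≤ 95%; reserves 16.3 ≥ 6 mo → qualifies.
Qualifying: Program B, Program C. Lowest rate is 7.42% → Program B.

Program B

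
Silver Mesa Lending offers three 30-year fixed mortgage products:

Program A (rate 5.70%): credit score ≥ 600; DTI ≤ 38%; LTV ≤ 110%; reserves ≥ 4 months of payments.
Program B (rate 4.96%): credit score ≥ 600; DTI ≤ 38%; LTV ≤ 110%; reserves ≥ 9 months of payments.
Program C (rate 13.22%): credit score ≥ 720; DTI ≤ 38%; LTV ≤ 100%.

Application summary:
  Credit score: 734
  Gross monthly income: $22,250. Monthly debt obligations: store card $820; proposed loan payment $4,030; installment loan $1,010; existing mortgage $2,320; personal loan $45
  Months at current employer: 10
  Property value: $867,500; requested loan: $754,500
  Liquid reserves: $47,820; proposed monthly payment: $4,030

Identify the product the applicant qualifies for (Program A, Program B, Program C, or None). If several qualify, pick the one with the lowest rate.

Total debts = (820 + 4,030 + 1,010 + 2,320 + 45) = 8,225; DTI = 8,225/22,250 = 37%.
LTV = 754,500/867,500 = 87%.
Reserves = 47,820/4,030 = 11.9 months.
Program A: score 734 ≥ 600; DTI 37% ≤ 38%; LTV 87% ≤ 110%; reserves 11.9 ≥ 4 mo → qualifies.
Program B: score 734 ≥ 600; DTI 37% ≤ 38%; LTV 87% ≤ 110%; reserves 11.9 ≥ 9 mo → qualifies.
Program C: score 734 ≥ 720; DTI 37% ≤ 38%; LTV 87% ≤ 100% → qualifies.
Qualifying: Program A, Program B, Program C. Lowest rate is 4.96% → Program B.

Program B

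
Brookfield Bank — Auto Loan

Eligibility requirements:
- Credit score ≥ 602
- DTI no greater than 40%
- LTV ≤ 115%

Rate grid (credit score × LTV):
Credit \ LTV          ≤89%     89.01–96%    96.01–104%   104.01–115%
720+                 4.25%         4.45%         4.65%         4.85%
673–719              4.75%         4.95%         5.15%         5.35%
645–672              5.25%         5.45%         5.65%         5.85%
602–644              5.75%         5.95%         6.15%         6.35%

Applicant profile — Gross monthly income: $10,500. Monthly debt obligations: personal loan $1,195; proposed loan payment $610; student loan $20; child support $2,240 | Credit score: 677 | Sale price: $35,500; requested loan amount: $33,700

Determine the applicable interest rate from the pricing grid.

Credit score 677 ≥ 602; Total monthly debts = (1,195 + 610 + 20 + 2,240) = 4,065. Debt-to-income = 4,065/10,500 = 38.7% — meets 40% limit
LTV: 33,700 ÷ 35,500 = 94.9%, within 115% cap
Credit 677 → row 673–719; LTV 94.9% → column 89.01–96%. Grid cell → 4.95%.

4.95%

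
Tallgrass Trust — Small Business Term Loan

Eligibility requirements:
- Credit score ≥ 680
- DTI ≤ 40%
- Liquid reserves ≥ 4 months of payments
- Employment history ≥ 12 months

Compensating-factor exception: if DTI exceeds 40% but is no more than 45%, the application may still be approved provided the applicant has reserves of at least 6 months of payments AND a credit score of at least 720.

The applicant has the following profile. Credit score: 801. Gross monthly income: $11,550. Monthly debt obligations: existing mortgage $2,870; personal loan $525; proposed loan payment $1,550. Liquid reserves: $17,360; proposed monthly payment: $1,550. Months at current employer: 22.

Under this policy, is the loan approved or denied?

Credit score 801 ≥ 680 (meets base)
Total debts = (2,870 + 525 + 1,550) = 4,945. DTI: 4,945 ÷ 11,550 = 42.8%, over the 40% base limit.
Liquid reserves cover 17,360/1,550 = 11.2 months — ≥ 4 required
Employment 22 ≥ 12 months
DTI 42.8% is within the 40%–45% exception band; checking compensating factors.
Override check — reserves: 11.2 mo (ok); score: 801 (ok).
Both compensating conditions met → exception applies.

Approved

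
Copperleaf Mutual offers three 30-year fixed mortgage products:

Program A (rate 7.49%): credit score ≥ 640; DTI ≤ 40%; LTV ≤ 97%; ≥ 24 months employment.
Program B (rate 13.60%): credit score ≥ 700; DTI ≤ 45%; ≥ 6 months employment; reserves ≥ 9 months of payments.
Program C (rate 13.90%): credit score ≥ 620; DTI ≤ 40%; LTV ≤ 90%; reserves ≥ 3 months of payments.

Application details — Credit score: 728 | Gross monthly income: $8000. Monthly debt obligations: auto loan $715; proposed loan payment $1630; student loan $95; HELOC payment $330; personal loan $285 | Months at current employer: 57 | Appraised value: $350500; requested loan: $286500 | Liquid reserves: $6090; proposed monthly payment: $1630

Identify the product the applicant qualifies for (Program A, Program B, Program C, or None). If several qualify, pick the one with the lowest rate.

Total debts = (715 + 1,630 + 95 + 330 + 285) = 3,055; DTI = 3,055/8,000 = 38.2%.
LTV = 286,500/350,500 = 81.7%.
Reserves = 6,090/1,630 = 3.7 months.
Program A: score 728 ≥ 640; DTI 38.2% ≤ 40%; LTV 81.7% ≤ 97%; employment 57 ≥ 24 mo → qualifies.
Program B: score 728 ≥ 700; DTI 38.2% ≤ 45%; employment 57 ≥ 6 mo; reserves 3.7 < 9 mo → does not qualify.
Program C: score 728 ≥ 620; DTI 38.2% ≤ 40%; LTV 81.7% ≤ 90%; reserves 3.7 ≥ 3 mo → qualifies.
Qualifying: Program A, Program C. Lowest rate is 7.49% → Program A.

Program A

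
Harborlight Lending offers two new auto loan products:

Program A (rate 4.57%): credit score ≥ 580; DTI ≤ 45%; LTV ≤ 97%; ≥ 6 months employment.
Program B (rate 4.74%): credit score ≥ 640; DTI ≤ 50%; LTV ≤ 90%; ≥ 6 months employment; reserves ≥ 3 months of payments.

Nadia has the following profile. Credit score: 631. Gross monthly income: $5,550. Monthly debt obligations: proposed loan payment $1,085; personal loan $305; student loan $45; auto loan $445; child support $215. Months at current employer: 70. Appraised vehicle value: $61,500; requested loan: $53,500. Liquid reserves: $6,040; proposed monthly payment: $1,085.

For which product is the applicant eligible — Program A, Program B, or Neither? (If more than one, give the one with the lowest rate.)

Program A

Total debts = (1,085 + 305 + 45 + 445 + 215) = 2,095; DTI = 2,095/5,550 = 37.7%.
LTV = 53,500/61,500 = 87%.
Reserves = 6,040/1,085 = 5.6 months.
Program A: score 631 ≥ 580; DTI 37.7% ≤ 45%; LTV 87% ≤ 97%; employment 70 ≥ 6 mo → qualifies.
Program B: score 631 < 640; DTI 37.7% ≤ 50%; LTV 87% ≤ 90%; employment 70 ≥ 6 mo; reserves 5.6 ≥ 3 mo → does not qualify.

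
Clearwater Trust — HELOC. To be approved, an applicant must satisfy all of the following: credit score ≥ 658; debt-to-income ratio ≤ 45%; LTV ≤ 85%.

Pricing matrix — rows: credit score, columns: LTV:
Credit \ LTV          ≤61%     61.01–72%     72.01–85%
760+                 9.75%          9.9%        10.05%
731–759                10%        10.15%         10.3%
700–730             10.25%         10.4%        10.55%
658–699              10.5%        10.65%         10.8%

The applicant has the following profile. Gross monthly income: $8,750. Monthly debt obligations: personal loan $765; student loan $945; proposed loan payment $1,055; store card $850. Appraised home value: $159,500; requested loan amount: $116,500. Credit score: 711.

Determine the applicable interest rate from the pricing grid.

10.55%

Credit score 711 ≥ 658; Total monthly debts = (765 + 945 + 1,055 + 850) = 3,615. DTI = 3,615/8,750 = 41.3% ≤ 45%
Loan-to-value = 116,500/159,500 = 73% — pass (85% max)
Credit 711 → row 700–730; LTV 73% → column 72.01–85%. Grid cell → 10.55%.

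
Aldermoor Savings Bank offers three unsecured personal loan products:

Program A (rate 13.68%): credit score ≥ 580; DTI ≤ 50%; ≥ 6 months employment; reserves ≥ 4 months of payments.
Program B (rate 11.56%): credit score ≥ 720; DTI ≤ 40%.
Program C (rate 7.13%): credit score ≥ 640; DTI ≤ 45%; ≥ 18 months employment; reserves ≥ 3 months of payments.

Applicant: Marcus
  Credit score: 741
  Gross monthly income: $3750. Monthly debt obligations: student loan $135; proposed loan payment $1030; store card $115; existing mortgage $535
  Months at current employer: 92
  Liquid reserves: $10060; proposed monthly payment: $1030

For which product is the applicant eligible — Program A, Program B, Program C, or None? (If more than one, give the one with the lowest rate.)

Program A

Total debts = (135 + 1,030 + 115 + 535) = 1,815; DTI = 1,815/3,750 = 48.4%.
Reserves = 10,060/1,030 = 9.8 months.
Program A: score 741 ≥ 580; DTI 48.4% ≤ 50%; employment 92 ≥ 6 mo; reserves 9.8 ≥ 4 mo → qualifies.
Program B: score 741 ≥ 720; DTI 48.4% > 40% → does not qualify.
Program C: score 741 ≥ 640; DTI 48.4% > 45%; employment 92 ≥ 18 mo; reserves 9.8 ≥ 3 mo → does not qualify.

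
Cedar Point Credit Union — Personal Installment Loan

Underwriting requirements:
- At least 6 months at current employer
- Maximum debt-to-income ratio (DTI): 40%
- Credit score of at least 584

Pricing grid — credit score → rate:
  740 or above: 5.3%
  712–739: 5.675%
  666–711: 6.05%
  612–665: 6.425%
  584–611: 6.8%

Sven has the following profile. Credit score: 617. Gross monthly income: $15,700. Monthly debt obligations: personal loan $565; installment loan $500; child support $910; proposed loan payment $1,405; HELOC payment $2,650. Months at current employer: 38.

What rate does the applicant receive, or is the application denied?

Approved at 6.425%

Credit score 617 ≥ 584 (meets minimum)
Total monthly debts = (565 + 500 + 910 + 1,405 + 2,650) = 6,030. DTI = 6,030/15,700 = 38.4% ≤ 40%
Employment 38 ≥ 6 months
All requirements met. Score 617 falls in the 612–665 tier → 6.425%.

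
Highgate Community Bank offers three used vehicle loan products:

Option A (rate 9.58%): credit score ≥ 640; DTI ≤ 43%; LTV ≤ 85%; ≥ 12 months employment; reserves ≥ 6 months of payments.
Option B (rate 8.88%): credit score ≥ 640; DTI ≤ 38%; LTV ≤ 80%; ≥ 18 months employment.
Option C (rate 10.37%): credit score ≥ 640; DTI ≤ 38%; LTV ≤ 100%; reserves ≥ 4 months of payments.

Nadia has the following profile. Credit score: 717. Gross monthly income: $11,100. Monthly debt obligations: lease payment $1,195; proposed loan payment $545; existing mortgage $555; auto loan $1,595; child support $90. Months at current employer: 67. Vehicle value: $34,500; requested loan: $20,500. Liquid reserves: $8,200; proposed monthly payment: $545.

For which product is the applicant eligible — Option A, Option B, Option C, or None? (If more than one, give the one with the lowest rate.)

Option B

Total debts = (1,195 + 545 + 555 + 1,595 + 90) = 3,980; DTI = 3,980/11,100 = 35.9%.
LTV = 20,500/34,500 = 59.4%.
Reserves = 8,200/545 = 15.0 months.
Option A: score 717 ≥ 640; DTI 35.9% ≤ 43%; LTV 59.4% ≤ 85%; employment 67 ≥ 12 mo; reserves 15.0 ≥ 6 mo → qualifies.
Option B: score 717 ≥ 640; DTI 35.9% ≤ 38%; LTV 59.4% ≤ 80%; employment 67 ≥ 18 mo → qualifies.
Option C: score 717 ≥ 640; DTI 35.9% ≤ 38%; LTV 59.4% ≤ 100%; reserves 15.0 ≥ 4 mo → qualifies.
Qualifying: Option A, Option B, Option C. Lowest rate is 8.88% → Option B.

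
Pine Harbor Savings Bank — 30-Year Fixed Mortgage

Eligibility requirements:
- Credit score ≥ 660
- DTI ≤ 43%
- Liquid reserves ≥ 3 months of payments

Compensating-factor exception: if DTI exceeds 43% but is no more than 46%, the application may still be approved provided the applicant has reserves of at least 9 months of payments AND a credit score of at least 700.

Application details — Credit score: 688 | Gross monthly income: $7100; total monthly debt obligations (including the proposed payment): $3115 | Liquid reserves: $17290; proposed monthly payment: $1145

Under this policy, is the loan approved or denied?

Credit score 688 ≥ 660 (meets base)
DTI: 3,115 ÷ 7,100 = 43.9%, over the 43% base limit.
Reserves: 17,290 ÷ 1,145 = 15.1 months (meets 3-month minimum)
DTI 43.9% is within the 43%–46% exception band; checking compensating factors.
Reserves 15.1 ≥ 9 months; credit score 688 < 700.
Compensating-factor requirement not fully met.

Denied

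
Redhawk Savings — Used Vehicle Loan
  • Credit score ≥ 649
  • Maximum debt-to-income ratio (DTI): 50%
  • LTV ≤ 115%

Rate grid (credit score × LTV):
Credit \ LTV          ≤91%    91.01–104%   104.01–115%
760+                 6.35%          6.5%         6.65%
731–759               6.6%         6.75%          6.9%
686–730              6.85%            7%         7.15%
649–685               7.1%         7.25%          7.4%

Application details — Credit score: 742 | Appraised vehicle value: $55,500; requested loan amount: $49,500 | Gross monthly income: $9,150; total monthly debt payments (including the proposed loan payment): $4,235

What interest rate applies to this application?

6.6%

Credit score 742 ≥ 649; DTI: 4,235 ÷ 9,150 = 46.3%, within the 50% cap
LTV: 49,500 ÷ 55,500 = 89.2%, within 115% cap
Credit 742 → row 731–759; LTV 89.2% → column ≤91%. Grid cell → 6.6%.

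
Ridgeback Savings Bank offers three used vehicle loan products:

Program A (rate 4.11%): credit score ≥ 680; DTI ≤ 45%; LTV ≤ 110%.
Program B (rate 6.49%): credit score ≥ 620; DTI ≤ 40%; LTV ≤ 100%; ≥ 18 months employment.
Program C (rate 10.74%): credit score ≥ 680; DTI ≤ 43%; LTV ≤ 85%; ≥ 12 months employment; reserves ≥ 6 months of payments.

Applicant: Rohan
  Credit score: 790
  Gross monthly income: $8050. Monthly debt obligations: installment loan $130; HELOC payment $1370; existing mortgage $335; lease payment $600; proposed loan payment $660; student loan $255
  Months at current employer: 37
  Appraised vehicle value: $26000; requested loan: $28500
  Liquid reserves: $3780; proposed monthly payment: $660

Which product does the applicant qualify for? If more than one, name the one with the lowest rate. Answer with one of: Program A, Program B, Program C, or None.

Total debts = (130 + 1,370 + 335 + 600 + 660 + 255) = 3,350; DTI = 3,350/8,050 = 41.6%.
LTV = 28,500/26,000 = 109.6%.
Reserves = 3,780/660 = 5.7 months.
Program A: score 790 ≥ 680; DTI 41.6% ≤ 45%; LTV 109.6% ≤ 110% → qualifies.
Program B: score 790 ≥ 620; DTI 41.6% > 40%; LTV 109.6% > 100%; employment 37 ≥ 18 mo → does not qualify.
Program C: score 790 ≥ 680; DTI 41.6% ≤ 43%; LTV 109.6% > 85%; employment 37 ≥ 12 mo; reserves 5.7 < 6 mo → does not qualify.

Program A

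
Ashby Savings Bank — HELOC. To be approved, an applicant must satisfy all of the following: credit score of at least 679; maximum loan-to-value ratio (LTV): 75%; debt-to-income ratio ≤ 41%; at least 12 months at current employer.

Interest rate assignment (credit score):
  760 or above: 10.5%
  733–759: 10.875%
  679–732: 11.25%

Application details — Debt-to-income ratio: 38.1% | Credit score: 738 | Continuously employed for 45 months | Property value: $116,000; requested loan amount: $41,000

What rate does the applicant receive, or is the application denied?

Credit score 738 ≥ 679 (meets minimum)
Employment 45 ≥ 12 months
LTV: 41,000 ÷ 116,000 = 35.3%, within 75% cap
DTI 38.1% ≤ 41%
All requirements met. Score 738 falls in the 733–759 tier → 10.875%.

Approved at 10.875%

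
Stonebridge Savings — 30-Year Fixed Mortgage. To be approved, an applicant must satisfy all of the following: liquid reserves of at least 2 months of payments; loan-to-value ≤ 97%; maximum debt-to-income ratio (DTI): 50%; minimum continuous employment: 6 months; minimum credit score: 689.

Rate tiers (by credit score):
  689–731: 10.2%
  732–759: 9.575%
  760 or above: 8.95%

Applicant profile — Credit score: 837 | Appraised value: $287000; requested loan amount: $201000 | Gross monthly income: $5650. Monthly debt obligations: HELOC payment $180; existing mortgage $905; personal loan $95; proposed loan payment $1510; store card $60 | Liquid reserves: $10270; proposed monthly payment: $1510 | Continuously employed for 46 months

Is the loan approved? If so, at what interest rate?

Credit score 837 ≥ 689 (meets minimum)
Total monthly debts = (180 + 905 + 95 + 1,510 + 60) = 2,750. Debt-to-income = 2,750/5,650 = 48.7% — meets 50% limit
Reserves: 10,270 ÷ 1,510 = 6.8 months (meets 2-month minimum)
Employment 46 ≥ 6 months
LTV = 201,000/287,000 = 70% ≤ 97%
All requirements met. Score 837 falls in the 760 or above tier → 8.95%.

Approved at 8.95%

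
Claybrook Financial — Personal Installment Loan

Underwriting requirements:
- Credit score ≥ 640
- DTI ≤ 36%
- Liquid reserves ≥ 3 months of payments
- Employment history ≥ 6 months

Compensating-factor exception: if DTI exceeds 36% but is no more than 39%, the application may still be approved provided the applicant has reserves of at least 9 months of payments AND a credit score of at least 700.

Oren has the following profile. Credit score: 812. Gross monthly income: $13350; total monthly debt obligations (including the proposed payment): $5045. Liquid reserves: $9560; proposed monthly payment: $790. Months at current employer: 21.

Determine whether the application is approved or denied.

Approved

Credit score 812 ≥ 640 (meets base)
DTI: 5,045 ÷ 13,350 = 37.8%, over the 36% base limit.
Reserves = 9,560/790 = 12.1 months ≥ 3
Employment 21 ≥ 6 months
37.8% falls in the override range (36%–39%), so the compensating-factor test applies.
Override check — reserves: 12.1 mo (ok); score: 812 (ok).
Both compensating conditions met → exception applies.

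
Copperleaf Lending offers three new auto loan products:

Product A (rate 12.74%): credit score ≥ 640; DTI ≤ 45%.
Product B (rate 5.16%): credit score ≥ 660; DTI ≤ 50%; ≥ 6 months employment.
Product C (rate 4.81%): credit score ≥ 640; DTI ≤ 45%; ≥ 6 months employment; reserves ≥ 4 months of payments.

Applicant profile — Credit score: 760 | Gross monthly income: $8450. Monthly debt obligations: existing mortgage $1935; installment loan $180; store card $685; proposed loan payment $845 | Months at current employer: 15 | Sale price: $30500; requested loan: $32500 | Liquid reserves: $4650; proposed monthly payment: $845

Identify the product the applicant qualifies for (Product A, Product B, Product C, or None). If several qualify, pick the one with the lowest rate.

Total debts = (1,935 + 180 + 685 + 845) = 3,645; DTI = 3,645/8,450 = 43.1%.
LTV = 32,500/30,500 = 106.6%.
Reserves = 4,650/845 = 5.5 months.
Product A: score 760 ≥ 640; DTI 43.1% ≤ 45% → qualifies.
Product B: score 760 ≥ 660; DTI 43.1% ≤ 50%; employment 15 ≥ 6 mo → qualifies.
Product C: score 760 ≥ 640; DTI 43.1% ≤ 45%; employment 15 ≥ 6 mo; reserves 5.5 ≥ 4 mo → qualifies.
Qualifying: Product A, Product B, Product C. Lowest rate is 4.81% → Product C.

Product C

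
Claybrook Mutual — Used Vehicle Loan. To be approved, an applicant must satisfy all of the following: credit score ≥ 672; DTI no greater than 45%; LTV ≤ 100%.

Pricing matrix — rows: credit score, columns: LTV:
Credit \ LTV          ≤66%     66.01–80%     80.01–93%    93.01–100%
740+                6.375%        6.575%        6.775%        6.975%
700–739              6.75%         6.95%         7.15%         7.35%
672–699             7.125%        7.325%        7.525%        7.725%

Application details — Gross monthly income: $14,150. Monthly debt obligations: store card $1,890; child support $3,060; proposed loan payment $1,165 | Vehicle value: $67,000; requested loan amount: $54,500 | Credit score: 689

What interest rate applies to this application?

Credit score 689 ≥ 672; Total monthly debts = (1,890 + 3,060 + 1,165) = 6,115. Debt-to-income = 6,115/14,150 = 43.2% — meets 45% limit
Loan-to-value = 54,500/67,000 = 81.3% — pass (100% max)
Credit 689 → row 672–699; LTV 81.3% → column 80.01–93%. Grid cell → 7.525%.

7.525%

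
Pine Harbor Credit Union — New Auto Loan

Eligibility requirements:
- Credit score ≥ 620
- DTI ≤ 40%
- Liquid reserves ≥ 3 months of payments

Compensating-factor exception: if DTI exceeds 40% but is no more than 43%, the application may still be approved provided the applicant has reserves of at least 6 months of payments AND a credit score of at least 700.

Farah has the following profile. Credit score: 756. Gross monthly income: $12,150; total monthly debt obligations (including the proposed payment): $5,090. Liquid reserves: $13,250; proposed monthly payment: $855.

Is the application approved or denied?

Approved

Credit score 756 ≥ 620 (meets base)
DTI: 5,090 ÷ 12,150 = 41.9%, over the 40% base limit.
Liquid reserves cover 13,250/855 = 15.5 months — ≥ 3 required
41.9% falls in the override range (40%–43%), so the compensating-factor test applies.
Reserves 15.5 ≥ 6 months; credit score 756 ≥ 700.
Both compensating conditions met → exception applies.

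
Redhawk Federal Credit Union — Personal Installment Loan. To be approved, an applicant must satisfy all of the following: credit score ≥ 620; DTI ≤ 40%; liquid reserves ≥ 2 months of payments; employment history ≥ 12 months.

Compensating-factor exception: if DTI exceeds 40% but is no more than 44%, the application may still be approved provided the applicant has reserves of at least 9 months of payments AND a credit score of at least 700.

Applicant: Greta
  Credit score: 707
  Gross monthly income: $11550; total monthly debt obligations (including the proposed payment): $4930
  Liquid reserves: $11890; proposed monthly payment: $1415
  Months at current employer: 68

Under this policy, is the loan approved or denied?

Denied

Credit score 707 ≥ 620 (meets base)
DTI: 4,930 ÷ 11,550 = 42.7%, over the 40% base limit.
Liquid reserves cover 11,890/1,415 = 8.4 months — ≥ 2 required
Employment 68 ≥ 12 months
42.7% falls in the override range (40%–44%), so the compensating-factor test applies.
Override check — reserves: 8.4 mo (short of 9); score: 707 (ok).
Compensating-factor requirement not fully met.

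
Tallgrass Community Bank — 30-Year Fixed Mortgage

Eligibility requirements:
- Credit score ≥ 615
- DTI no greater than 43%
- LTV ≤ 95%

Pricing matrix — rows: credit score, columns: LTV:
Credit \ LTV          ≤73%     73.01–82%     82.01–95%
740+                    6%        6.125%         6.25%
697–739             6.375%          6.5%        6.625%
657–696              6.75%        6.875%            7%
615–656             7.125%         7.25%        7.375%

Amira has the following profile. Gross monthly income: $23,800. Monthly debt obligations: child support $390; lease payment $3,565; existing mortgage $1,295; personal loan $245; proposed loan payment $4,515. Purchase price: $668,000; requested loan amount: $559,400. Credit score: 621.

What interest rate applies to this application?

7.375%

Credit score 621 ≥ 615; Total monthly debts = (390 + 3,565 + 1,295 + 245 + 4,515) = 10,010. DTI: 10,010 ÷ 23,800 = 42.1%, within the 43% cap
LTV: 559,400 ÷ 668,000 = 83.7%, within 95% cap
Credit 621 → row 615–656; LTV 83.7% → column 82.01–95%. Grid cell → 7.375%.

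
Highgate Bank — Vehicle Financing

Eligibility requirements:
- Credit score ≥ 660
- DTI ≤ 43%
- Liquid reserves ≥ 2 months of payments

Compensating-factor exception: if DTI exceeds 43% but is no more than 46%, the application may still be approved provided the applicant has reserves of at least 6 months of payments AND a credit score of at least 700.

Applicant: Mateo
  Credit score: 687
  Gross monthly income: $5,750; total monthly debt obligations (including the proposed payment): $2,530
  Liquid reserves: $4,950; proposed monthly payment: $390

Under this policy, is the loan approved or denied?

Denied

Credit score 687 ≥ 660 (meets base)
DTI: 2,530 ÷ 5,750 = 44%, over the 43% base limit.
Liquid reserves cover 4,950/390 = 12.7 months — ≥ 2 required
44% falls in the override range (43%–46%), so the compensating-factor test applies.
Override check — reserves: 12.7 mo (ok); score: 687 (below 700).
Compensating-factor requirement not fully met.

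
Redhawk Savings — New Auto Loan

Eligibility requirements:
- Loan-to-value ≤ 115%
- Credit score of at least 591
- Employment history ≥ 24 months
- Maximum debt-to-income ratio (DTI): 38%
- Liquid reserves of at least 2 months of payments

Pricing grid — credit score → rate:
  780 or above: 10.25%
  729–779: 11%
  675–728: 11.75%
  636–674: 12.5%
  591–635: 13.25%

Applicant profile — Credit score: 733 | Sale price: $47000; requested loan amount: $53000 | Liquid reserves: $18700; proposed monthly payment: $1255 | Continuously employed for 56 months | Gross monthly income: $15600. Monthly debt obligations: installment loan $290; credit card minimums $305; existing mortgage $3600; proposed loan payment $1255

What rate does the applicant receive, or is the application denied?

Credit score 733 ≥ 591 (meets minimum)
Total monthly debts = (290 + 305 + 3,600 + 1,255) = 5,450. Debt-to-income = 5,450/15,600 = 34.9% — meets 38% limit
Liquid reserves cover 18,700/1,255 = 14.9 months — ≥ 2 required
Loan-to-value = 53,000/47,000 = 112.8% — pass (115% max)
Employment 56 ≥ 24 months
All requirements met. Score 733 falls in the 729–779 tier → 11%.

Approved at 11%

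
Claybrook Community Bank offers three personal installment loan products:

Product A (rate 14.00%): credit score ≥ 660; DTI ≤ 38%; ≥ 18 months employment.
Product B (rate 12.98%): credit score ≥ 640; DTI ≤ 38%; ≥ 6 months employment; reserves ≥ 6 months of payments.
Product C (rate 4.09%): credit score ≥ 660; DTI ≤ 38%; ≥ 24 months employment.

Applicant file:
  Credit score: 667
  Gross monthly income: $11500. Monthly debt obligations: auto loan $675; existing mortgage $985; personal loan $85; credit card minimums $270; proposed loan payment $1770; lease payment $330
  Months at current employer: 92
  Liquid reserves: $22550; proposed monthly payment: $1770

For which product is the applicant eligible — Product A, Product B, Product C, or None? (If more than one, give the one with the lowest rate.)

Product C

Total debts = (675 + 985 + 85 + 270 + 1,770 + 330) = 4,115; DTI = 4,115/11,500 = 35.8%.
Reserves = 22,550/1,770 = 12.7 months.
Product A: score 667 ≥ 660; DTI 35.8% ≤ 38%; employment 92 ≥ 18 mo → qualifies.
Product B: score 667 ≥ 640; DTI 35.8% ≤ 38%; employment 92 ≥ 6 mo; reserves 12.7 ≥ 6 mo → qualifies.
Product C: score 667 ≥ 660; DTI 35.8% ≤ 38%; employment 92 ≥ 24 mo → qualifies.
Qualifying: Product A, Product B, Product C. Lowest rate is 4.09% → Product C.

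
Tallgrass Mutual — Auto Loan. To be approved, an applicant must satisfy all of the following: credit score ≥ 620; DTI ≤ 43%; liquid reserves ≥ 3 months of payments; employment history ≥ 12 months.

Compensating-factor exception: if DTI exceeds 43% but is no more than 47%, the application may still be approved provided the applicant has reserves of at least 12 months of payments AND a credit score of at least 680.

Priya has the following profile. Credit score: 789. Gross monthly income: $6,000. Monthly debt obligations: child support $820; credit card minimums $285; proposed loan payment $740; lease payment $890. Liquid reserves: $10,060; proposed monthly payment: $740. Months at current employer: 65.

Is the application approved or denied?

Credit score 789 ≥ 620 (meets base)
Total debts = (820 + 285 + 740 + 890) = 2,735. DTI: 2,735 ÷ 6,000 = 45.6%, over the 43% base limit.
Reserves = 10,060/740 = 13.6 months ≥ 3
Employment 65 ≥ 12 months
45.6% falls in the override range (43%–47%), so the compensating-factor test applies.
Override check — reserves: 13.6 mo (ok); score: 789 (ok).
Both compensating conditions met → exception applies.

Approved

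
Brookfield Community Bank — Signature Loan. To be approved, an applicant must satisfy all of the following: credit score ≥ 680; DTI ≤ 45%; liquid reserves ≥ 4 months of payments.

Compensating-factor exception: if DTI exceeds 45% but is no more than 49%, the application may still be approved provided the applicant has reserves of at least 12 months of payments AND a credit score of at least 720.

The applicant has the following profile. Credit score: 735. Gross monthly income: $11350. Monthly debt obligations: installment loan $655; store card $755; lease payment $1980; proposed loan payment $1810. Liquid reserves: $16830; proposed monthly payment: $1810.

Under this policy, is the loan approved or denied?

Credit score 735 ≥ 680 (meets base)
Total debts = (655 + 755 + 1,980 + 1,810) = 5,200. DTI: 5,200 ÷ 11,350 = 45.8%, over the 45% base limit.
Reserves = 16,830/1,810 = 9.3 months ≥ 4
DTI 45.8% is within the 45%–49% exception band; checking compensating factors.
Override check — reserves: 9.3 mo (short of 12); score: 735 (ok).
Compensating-factor requirement not fully met.

Denied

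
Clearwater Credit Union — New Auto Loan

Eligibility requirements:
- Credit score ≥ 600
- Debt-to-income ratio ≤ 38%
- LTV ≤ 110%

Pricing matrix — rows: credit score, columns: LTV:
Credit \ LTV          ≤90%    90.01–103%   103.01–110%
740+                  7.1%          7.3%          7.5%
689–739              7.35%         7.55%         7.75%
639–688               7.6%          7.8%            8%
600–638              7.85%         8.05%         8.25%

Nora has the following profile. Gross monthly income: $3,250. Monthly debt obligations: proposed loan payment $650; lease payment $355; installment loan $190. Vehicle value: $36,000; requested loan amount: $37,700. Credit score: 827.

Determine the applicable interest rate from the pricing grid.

7.5%

Credit score 827 ≥ 600; Total monthly debts = (650 + 355 + 190) = 1,195. DTI: 1,195 ÷ 3,250 = 36.8%, within the 38% cap
LTV = 37,700/36,000 = 104.7% ≤ 110%
Row: 827 falls in 740+. Column: 104.7% falls in 103.01–110%. Rate = 7.5%.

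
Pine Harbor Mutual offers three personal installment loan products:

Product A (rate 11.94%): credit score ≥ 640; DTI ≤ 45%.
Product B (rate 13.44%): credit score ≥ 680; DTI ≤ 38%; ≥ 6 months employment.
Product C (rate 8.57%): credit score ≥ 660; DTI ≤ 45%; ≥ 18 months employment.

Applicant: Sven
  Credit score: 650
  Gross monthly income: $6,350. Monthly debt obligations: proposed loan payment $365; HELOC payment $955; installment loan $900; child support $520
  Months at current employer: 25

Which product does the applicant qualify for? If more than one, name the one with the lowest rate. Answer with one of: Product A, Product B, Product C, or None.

Total debts = (365 + 955 + 900 + 520) = 2,740; DTI = 2,740/6,350 = 43.1%.
Product A: score 650 ≥ 640; DTI 43.1% ≤ 45% → qualifies.
Product B: score 650 < 680; DTI 43.1% > 38%; employment 25 ≥ 6 mo → does not qualify.
Product C: score 650 < 660; DTI 43.1% ≤ 45%; employment 25 ≥ 18 mo → does not qualify.

Product A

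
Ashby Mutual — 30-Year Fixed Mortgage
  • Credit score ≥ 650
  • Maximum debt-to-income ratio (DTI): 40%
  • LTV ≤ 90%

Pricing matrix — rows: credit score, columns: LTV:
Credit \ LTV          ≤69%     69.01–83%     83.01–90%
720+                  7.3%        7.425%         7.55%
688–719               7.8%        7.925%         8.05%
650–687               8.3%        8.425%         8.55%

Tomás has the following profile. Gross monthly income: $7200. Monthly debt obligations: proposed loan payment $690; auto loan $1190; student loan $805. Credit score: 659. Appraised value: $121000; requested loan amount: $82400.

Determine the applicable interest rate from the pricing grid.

8.3%

Credit score 659 ≥ 650; Total monthly debts = (690 + 1,190 + 805) = 2,685. DTI = 2,685/7,200 = 37.3% ≤ 40%
LTV: 82,400 ÷ 121,000 = 68.1%, within 90% cap
Score 659 is in the 650–687 band; LTV 68.1% is in the ≤69% band → 8.3%.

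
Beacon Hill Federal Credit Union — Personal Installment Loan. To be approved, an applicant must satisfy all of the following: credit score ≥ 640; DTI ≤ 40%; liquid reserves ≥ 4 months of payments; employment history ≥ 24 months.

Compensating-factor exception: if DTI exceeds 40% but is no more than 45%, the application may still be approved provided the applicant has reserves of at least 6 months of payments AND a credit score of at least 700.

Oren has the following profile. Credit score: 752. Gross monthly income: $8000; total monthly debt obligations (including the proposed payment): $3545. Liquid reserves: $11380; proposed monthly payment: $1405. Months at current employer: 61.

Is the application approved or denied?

Approved

Credit score 752 ≥ 640 (meets base)
DTI: 3,545 ÷ 8,000 = 44.3%, over the 40% base limit.
Liquid reserves cover 11,380/1,405 = 8.1 months — ≥ 4 required
Employment 61 ≥ 24 months
44.3% falls in the override range (40%–45%), so the compensating-factor test applies.
Override check — reserves: 8.1 mo (ok); score: 752 (ok).
Both compensating conditions met → exception applies.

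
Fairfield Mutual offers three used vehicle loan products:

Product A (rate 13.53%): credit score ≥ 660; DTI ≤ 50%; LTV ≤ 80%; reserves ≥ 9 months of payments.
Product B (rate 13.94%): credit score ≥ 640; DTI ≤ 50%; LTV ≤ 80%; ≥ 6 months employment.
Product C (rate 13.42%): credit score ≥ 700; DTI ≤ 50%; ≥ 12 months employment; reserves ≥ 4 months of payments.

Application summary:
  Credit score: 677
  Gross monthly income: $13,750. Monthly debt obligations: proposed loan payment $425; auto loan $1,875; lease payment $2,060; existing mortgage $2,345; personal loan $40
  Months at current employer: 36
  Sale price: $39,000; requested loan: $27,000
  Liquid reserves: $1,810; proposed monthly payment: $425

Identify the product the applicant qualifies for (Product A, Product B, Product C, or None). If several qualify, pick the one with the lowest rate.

Total debts = (425 + 1,875 + 2,060 + 2,345 + 40) = 6,745; DTI = 6,745/13,750 = 49.1%.
LTV = 27,000/39,000 = 69.2%.
Reserves = 1,810/425 = 4.3 months.
Product A: score 677 ≥ 660; DTI 49.1% ≤ 50%; LTV 69.2% ≤ 80%; reserves 4.3 < 9 mo → does not qualify.
Product B: score 677 ≥ 640; DTI 49.1% ≤ 50%; LTV 69.2% ≤ 80%; employment 36 ≥ 6 mo → qualifies.
Product C: score 677 < 700; DTI 49.1% ≤ 50%; employment 36 ≥ 12 mo; reserves 4.3 ≥ 4 mo → does not qualify.

Product B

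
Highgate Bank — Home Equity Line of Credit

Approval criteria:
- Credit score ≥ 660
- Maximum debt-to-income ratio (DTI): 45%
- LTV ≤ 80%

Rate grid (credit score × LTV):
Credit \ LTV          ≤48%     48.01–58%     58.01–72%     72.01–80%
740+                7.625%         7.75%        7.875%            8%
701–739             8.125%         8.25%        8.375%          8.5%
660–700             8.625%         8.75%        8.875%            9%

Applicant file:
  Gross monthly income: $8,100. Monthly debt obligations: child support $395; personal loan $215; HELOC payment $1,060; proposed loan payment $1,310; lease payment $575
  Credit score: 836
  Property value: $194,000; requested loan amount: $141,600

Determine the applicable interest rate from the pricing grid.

8%

Credit score 836 ≥ 660; Total monthly debts = (395 + 215 + 1,060 + 1,310 + 575) = 3,555. DTI = 3,555/8,100 = 43.9% ≤ 45%
Loan-to-value = 141,600/194,000 = 73% — pass (80% max)
Credit 836 → row 740+; LTV 73% → column 72.01–80%. Grid cell → 8%.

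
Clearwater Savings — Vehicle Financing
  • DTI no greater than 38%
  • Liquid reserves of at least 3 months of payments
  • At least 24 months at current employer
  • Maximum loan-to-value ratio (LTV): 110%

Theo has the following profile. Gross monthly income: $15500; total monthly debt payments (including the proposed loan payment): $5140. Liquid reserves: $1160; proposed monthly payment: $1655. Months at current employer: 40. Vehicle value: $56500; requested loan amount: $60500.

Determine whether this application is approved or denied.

Denied

DTI: 5,140 ÷ 15,500 = 33.2%, within the 38% cap
Reserves = 1,160/1,655 = 0.7 months < 3
Employment 40 ≥ 24 months
Loan-to-value = 60,500/56,500 = 107.1% — pass (110% max)
Fails on reserves.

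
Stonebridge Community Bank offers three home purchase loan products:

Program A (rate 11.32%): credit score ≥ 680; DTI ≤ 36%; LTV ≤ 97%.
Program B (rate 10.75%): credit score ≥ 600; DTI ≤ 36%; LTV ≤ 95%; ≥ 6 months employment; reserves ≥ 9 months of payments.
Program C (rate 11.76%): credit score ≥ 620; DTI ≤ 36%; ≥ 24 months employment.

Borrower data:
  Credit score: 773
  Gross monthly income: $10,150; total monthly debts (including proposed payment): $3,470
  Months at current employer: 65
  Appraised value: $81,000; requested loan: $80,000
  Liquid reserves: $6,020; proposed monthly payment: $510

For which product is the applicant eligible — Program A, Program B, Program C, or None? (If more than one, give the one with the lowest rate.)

Program C

DTI = 3,470/10,150 = 34.2%.
LTV = 80,000/81,000 = 98.8%.
Reserves = 6,020/510 = 11.8 months.
Program A: score 773 ≥ 680; DTI 34.2% ≤ 36%; LTV 98.8% > 97% → does not qualify.
Program B: score 773 ≥ 600; DTI 34.2% ≤ 36%; LTV 98.8% > 95%; employment 65 ≥ 6 mo; reserves 11.8 ≥ 9 mo → does not qualify.
Program C: score 773 ≥ 620; DTI 34.2% ≤ 36%; employment 65 ≥ 24 mo → qualifies.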